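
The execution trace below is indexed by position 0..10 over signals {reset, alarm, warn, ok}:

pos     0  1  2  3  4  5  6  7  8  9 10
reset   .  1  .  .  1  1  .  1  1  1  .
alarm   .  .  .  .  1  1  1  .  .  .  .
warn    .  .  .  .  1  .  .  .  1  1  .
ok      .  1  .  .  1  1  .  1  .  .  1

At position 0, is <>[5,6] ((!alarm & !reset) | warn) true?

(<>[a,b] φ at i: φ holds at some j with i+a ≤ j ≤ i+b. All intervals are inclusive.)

Check ((!alarm & !reset) | warn) at each j in [5,6]:
  j=5: false
  j=6: false
No position in the window satisfies it → formula fails.

False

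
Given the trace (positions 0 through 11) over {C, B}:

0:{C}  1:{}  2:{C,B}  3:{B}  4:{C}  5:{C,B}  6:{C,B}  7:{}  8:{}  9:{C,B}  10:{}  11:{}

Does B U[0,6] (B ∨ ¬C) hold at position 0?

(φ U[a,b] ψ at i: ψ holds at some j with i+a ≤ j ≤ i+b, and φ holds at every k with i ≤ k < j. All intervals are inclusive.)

Need some j in [0,6] with (B ∨ ¬C), and B at every k in [0,j-1].
  j=0: (B ∨ ¬C) false.
  j=1: (B ∨ ¬C) holds, but B fails at k=0 → not this j.
  j=2: (B ∨ ¬C) holds, but B fails at k=0 → not this j.
  j=3: (B ∨ ¬C) holds, but B fails at k=0 → not this j.
  j=4: (B ∨ ¬C) false.
  j=5: (B ∨ ¬C) holds, but B fails at k=0 → not this j.
  j=6: (B ∨ ¬C) holds, but B fails at k=0 → not this j.
No j in the window works → until fails.

No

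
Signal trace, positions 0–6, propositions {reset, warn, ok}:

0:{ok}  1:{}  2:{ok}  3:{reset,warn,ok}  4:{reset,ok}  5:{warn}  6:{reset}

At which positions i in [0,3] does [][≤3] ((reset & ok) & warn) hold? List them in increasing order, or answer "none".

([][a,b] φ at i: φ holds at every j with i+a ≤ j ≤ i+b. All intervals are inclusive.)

Evaluate at each i in [0,3]:
  i=0: ✗ (fails at j=0)
  i=1: ✗ (fails at j=1)
  i=2: ✗ (fails at j=2)
  i=3: ✗ (fails at j=4)

none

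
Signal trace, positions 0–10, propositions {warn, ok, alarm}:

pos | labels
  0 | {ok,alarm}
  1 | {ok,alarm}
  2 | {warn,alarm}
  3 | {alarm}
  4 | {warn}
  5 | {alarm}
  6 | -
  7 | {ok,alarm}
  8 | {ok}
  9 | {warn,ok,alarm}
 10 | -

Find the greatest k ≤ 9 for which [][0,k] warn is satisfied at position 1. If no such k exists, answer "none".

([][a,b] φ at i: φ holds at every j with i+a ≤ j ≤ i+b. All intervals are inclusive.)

warn must hold from j=1 onward; find where it first fails.
  j=1: fails → no k works.

none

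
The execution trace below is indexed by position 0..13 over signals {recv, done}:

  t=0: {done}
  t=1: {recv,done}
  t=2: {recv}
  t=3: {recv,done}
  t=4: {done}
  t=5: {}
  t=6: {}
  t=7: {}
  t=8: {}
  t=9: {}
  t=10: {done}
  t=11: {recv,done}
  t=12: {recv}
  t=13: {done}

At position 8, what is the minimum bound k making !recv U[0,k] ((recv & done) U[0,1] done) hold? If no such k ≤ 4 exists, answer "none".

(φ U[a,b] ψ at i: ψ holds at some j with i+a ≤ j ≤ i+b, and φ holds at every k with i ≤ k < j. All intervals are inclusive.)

2

Need earliest j ≥ 8 with ((recv & done) U[0,1] done), and !recv at every k in [8,j-1].
  j=8: rhs fails.
  j=9: rhs fails.
  j=10: rhs holds; lhs holds on [8,9]. k = 2.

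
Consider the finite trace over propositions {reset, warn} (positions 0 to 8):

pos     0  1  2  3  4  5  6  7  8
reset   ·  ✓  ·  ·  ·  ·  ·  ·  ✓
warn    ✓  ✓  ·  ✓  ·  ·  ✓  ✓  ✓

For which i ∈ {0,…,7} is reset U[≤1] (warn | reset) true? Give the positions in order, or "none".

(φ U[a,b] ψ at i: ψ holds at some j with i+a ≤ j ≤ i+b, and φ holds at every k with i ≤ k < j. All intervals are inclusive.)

0, 1, 3, 6, 7

Evaluate at each i in [0,7]:
  i=0: ✓ (rhs at j=0)
  i=1: ✓ (rhs at j=1)
  i=2: ✗ (lhs fails at k=2 before rhs at j=3)
  i=3: ✓ (rhs at j=3)
  i=4: ✗ (no rhs in [4,5])
  i=5: ✗ (lhs fails at k=5 before rhs at j=6)
  i=6: ✓ (rhs at j=6)
  i=7: ✓ (rhs at j=7)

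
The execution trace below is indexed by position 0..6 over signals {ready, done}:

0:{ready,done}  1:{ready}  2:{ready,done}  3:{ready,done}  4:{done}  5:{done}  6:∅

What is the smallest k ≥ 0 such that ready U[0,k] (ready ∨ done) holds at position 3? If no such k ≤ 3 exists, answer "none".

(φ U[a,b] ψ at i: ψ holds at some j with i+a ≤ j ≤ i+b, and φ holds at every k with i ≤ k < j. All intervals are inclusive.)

Need earliest j ≥ 3 with (ready ∨ done), and ready at every k in [3,j-1].
  j=3: rhs holds (empty prefix). k = 0.

0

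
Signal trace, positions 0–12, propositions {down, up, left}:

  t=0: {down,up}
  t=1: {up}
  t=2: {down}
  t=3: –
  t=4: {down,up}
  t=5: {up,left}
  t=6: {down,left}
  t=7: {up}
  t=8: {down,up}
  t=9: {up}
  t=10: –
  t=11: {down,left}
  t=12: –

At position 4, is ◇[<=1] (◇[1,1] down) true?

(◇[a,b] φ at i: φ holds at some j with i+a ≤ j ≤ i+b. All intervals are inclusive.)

Yes

Check ◇[1,1] down at each j in [4,5]:
  j=4: fails (none in [5,5])
  j=5: holds (witness at 6)
Found at j=5 → formula holds.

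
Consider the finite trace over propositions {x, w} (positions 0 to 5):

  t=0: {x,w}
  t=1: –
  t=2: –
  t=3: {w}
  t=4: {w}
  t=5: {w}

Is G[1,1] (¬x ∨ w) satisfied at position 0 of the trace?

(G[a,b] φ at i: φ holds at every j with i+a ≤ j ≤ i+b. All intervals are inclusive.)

True

Check (¬x ∨ w) at every j in [1,1]:
  j=1: true
All positions satisfy it → formula holds.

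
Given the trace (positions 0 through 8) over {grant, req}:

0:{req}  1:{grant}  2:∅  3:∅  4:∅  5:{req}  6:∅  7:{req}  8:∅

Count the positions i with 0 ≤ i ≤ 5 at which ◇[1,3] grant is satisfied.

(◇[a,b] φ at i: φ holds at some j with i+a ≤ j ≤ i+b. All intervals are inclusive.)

1

Evaluate at each i in [0,5]:
  i=0: ✓ (witness j=1)
  i=1: ✗ (none in [2,4])
  i=2: ✗ (none in [3,5])
  i=3: ✗ (none in [4,6])
  i=4: ✗ (none in [5,7])
  i=5: ✗ (none in [6,8])
Positions where it holds: {0} → 1.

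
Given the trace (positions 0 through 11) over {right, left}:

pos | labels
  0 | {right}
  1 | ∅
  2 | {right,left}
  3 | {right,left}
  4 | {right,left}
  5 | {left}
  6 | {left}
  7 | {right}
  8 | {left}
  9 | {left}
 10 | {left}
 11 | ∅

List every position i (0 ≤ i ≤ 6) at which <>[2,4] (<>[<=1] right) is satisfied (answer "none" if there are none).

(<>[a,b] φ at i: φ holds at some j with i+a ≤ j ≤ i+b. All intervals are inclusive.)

Evaluate at each i in [0,6]:
  i=0: ✓ (witness j=2)
  i=1: ✓ (witness j=3)
  i=2: ✓ (witness j=4)
  i=3: ✓ (witness j=6)
  i=4: ✓ (witness j=6)
  i=5: ✓ (witness j=7)
  i=6: ✗ (none in [8,10])

0, 1, 2, 3, 4, 5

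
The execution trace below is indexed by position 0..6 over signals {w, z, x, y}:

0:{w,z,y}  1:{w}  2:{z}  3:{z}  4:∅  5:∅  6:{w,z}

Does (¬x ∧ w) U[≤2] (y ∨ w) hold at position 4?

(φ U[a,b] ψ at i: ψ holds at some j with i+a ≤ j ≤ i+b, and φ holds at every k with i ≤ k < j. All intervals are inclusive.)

Need some j in [4,6] with (y ∨ w), and (¬x ∧ w) at every k in [4,j-1].
  j=4: (y ∨ w) false.
  j=5: (y ∨ w) false.
  j=6: (y ∨ w) holds, but (¬x ∧ w) fails at k=4 → not this j.
No j in the window works → until fails.

False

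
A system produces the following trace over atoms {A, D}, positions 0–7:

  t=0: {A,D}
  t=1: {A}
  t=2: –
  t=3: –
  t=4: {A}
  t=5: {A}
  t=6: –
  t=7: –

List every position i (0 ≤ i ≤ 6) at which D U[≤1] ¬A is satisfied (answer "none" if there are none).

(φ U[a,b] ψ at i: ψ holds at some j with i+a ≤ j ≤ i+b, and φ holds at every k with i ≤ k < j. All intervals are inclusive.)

Evaluate at each i in [0,6]:
  i=0: ✗ (no rhs in [0,1])
  i=1: ✗ (lhs fails at k=1 before rhs at j=2)
  i=2: ✓ (rhs at j=2)
  i=3: ✓ (rhs at j=3)
  i=4: ✗ (no rhs in [4,5])
  i=5: ✗ (lhs fails at k=5 before rhs at j=6)
  i=6: ✓ (rhs at j=6)

2, 3, 6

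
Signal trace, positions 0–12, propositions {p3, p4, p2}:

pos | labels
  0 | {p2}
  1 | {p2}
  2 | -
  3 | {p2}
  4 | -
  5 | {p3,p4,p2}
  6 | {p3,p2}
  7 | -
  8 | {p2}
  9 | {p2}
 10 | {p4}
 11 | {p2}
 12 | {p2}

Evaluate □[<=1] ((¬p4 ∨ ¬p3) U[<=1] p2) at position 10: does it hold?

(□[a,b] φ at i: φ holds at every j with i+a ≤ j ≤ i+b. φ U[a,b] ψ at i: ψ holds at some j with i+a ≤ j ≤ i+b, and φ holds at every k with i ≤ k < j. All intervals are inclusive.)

Check ((¬p4 ∨ ¬p3) U[<=1] p2) at every j in [10,11]:
  j=10: holds
  j=11: holds
All positions satisfy it → formula holds.

Yes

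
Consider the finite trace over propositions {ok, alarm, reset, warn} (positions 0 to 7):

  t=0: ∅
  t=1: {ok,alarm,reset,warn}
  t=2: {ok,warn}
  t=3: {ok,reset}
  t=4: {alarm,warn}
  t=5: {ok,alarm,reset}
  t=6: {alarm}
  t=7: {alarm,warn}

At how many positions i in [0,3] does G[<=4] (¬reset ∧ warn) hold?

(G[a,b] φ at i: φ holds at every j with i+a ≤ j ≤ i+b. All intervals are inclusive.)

0

Evaluate at each i in [0,3]:
  i=0: ✗ (fails at j=0)
  i=1: ✗ (fails at j=1)
  i=2: ✗ (fails at j=3)
  i=3: ✗ (fails at j=3)
Positions where it holds: {} → 0.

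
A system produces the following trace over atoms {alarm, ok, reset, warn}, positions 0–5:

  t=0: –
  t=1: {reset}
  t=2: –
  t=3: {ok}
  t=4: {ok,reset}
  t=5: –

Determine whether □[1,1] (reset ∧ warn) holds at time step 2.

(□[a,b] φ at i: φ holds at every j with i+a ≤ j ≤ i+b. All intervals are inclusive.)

Check (reset ∧ warn) at every j in [3,3]:
  j=3: false
Fails at j=3 → formula fails.

Does not hold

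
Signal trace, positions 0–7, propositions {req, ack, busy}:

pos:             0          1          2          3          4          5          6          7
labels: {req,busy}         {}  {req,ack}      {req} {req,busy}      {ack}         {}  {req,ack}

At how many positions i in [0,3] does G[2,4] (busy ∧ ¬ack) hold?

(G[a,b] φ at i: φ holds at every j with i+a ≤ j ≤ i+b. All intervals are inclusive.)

Evaluate at each i in [0,3]:
  i=0: ✗ (fails at j=2)
  i=1: ✗ (fails at j=3)
  i=2: ✗ (fails at j=5)
  i=3: ✗ (fails at j=5)
Positions where it holds: {} → 0.

0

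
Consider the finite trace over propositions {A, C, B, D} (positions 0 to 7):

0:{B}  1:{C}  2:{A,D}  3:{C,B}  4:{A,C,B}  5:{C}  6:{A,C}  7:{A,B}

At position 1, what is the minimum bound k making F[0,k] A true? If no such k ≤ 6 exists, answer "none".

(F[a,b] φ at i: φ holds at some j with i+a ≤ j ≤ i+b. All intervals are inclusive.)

1

Scan j = 1,2,… for A:
  j=1: fails
  j=2: holds
First hit at j=2, so smallest k = 2-1 = 1.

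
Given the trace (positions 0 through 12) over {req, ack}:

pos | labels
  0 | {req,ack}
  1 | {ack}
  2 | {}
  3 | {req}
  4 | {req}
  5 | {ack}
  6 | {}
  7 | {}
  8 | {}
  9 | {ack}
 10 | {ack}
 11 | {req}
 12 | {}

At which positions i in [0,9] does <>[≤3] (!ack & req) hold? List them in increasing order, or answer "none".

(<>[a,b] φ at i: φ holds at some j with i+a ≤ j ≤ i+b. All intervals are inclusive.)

0, 1, 2, 3, 4, 8, 9

Evaluate at each i in [0,9]:
  i=0: ✓ (witness j=3)
  i=1: ✓ (witness j=3)
  i=2: ✓ (witness j=3)
  i=3: ✓ (witness j=3)
  i=4: ✓ (witness j=4)
  i=5: ✗ (none in [5,8])
  i=6: ✗ (none in [6,9])
  i=7: ✗ (none in [7,10])
  i=8: ✓ (witness j=11)
  i=9: ✓ (witness j=11)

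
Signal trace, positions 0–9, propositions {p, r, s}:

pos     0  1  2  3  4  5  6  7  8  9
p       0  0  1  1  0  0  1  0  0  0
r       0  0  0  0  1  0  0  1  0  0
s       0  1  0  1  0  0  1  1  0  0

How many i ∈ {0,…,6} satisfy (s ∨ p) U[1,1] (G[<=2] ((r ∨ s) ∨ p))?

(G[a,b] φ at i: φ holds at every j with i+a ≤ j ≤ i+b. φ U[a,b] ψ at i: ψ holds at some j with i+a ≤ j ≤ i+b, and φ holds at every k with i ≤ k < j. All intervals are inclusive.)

Evaluate at each i in [0,6]:
  i=0: ✗ (lhs fails at k=0 before rhs at j=1)
  i=1: ✓ (rhs at j=2; lhs holds on [1,1])
  i=2: ✗ (no rhs in [3,3])
  i=3: ✗ (no rhs in [4,4])
  i=4: ✗ (no rhs in [5,5])
  i=5: ✗ (no rhs in [6,6])
  i=6: ✗ (no rhs in [7,7])
Positions where it holds: {1} → 1.

1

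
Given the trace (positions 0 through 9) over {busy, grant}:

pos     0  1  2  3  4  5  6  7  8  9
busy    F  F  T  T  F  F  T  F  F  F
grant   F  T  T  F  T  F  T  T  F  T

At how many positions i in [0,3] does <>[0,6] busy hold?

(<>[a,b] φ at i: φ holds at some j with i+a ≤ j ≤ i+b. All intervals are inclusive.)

4

Evaluate at each i in [0,3]:
  i=0: ✓ (witness j=2)
  i=1: ✓ (witness j=2)
  i=2: ✓ (witness j=2)
  i=3: ✓ (witness j=3)
Positions where it holds: {0, 1, 2, 3} → 4.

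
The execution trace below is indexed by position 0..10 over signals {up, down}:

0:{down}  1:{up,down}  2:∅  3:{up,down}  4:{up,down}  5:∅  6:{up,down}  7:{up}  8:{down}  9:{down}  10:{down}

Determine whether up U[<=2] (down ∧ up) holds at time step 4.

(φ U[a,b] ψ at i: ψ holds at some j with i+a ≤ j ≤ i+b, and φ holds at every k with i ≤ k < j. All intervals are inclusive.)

Holds

Need some j in [4,6] with (down ∧ up), and up at every k in [4,j-1].
  j=4: (down ∧ up) holds; no prefix to check → satisfied.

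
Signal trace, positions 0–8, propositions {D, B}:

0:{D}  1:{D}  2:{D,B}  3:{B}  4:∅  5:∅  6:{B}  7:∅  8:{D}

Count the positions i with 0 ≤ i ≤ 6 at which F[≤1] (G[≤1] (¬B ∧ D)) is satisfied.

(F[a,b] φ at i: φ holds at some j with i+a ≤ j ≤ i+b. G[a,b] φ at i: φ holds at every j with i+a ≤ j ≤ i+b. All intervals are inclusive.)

1

Evaluate at each i in [0,6]:
  i=0: ✓ (witness j=0)
  i=1: ✗ (none in [1,2])
  i=2: ✗ (none in [2,3])
  i=3: ✗ (none in [3,4])
  i=4: ✗ (none in [4,5])
  i=5: ✗ (none in [5,6])
  i=6: ✗ (none in [6,7])
Positions where it holds: {0} → 1.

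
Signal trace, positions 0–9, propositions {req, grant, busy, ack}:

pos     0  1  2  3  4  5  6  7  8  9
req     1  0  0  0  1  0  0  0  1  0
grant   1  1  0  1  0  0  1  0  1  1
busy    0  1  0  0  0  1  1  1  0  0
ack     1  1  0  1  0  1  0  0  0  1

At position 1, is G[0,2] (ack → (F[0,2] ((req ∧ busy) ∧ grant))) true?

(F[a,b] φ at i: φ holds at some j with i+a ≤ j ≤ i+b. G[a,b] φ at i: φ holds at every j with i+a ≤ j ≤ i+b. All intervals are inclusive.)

Does not hold

Check (ack → (F[0,2] ((req ∧ busy) ∧ grant))) at every j in [1,3]:
  j=1: antecedent true; consequent fails (none in [1,3]) → ✗
  j=2: antecedent false → ✓
  j=3: antecedent true; consequent fails (none in [3,5]) → ✗
Fails at j=1 → formula fails.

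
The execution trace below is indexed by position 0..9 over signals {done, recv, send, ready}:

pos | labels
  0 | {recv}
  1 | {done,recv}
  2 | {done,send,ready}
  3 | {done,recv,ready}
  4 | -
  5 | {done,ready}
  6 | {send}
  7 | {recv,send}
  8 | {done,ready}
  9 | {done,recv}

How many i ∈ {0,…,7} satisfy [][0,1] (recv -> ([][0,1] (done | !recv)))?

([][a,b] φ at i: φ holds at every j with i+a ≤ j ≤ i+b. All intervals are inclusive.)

5

Evaluate at each i in [0,7]:
  i=0: ✗ (fails at j=0)
  i=1: ✓ (all of [1,2])
  i=2: ✓ (all of [2,3])
  i=3: ✓ (all of [3,4])
  i=4: ✓ (all of [4,5])
  i=5: ✓ (all of [5,6])
  i=6: ✗ (fails at j=7)
  i=7: ✗ (fails at j=7)
Positions where it holds: {1, 2, 3, 4, 5} → 5.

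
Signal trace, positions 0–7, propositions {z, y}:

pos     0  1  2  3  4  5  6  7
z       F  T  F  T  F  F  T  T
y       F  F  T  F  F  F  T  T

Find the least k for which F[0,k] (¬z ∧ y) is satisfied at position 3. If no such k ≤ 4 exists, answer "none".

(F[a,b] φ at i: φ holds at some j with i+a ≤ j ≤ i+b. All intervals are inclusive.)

none

Scan j = 3,4,… for (¬z ∧ y):
  j=3: fails
  j=4: fails
  j=5: fails
  j=6: fails
  j=7: fails
No j in [3,7] satisfies it → none.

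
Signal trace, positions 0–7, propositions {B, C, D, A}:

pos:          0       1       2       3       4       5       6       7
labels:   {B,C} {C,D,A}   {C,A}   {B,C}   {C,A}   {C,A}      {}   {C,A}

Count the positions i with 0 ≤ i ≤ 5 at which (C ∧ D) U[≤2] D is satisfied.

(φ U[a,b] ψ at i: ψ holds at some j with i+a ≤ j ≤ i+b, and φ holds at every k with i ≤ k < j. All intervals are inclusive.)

1

Evaluate at each i in [0,5]:
  i=0: ✗ (lhs fails at k=0 before rhs at j=1)
  i=1: ✓ (rhs at j=1)
  i=2: ✗ (no rhs in [2,4])
  i=3: ✗ (no rhs in [3,5])
  i=4: ✗ (no rhs in [4,6])
  i=5: ✗ (no rhs in [5,7])
Positions where it holds: {1} → 1.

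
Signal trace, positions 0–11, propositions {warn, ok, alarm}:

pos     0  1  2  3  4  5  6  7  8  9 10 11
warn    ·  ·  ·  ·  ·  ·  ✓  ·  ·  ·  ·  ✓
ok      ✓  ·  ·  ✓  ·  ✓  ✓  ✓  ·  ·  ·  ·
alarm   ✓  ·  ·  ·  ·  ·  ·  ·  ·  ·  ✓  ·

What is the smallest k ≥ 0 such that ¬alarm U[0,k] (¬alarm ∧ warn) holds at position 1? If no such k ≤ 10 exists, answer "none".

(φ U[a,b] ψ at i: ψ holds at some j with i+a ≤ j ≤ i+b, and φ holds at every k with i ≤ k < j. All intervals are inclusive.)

5

Need earliest j ≥ 1 with (¬alarm ∧ warn), and ¬alarm at every k in [1,j-1].
  j=1: rhs fails.
  j=2: rhs fails.
  j=3: rhs fails.
  j=4: rhs fails.
  j=5: rhs fails.
  j=6: rhs holds; lhs holds on [1,5]. k = 5.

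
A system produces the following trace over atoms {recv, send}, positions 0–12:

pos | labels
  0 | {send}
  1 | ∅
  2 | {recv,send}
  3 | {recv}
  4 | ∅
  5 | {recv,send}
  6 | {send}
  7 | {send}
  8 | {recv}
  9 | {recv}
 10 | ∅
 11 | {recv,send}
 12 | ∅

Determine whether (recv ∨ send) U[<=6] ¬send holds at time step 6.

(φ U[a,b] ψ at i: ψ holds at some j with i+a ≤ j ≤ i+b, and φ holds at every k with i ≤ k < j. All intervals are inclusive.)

Holds

Need some j in [6,12] with ¬send, and (recv ∨ send) at every k in [6,j-1].
  j=6: ¬send false.
  j=7: ¬send false.
  j=8: ¬send holds; (recv ∨ send) holds at every k in [6,7] → satisfied.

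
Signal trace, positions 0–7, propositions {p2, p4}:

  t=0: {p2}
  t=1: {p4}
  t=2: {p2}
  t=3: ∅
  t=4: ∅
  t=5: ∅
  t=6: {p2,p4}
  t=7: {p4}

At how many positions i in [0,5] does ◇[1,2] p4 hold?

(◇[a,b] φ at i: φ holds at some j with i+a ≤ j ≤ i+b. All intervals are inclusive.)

Evaluate at each i in [0,5]:
  i=0: ✓ (witness j=1)
  i=1: ✗ (none in [2,3])
  i=2: ✗ (none in [3,4])
  i=3: ✗ (none in [4,5])
  i=4: ✓ (witness j=6)
  i=5: ✓ (witness j=6)
Positions where it holds: {0, 4, 5} → 3.

3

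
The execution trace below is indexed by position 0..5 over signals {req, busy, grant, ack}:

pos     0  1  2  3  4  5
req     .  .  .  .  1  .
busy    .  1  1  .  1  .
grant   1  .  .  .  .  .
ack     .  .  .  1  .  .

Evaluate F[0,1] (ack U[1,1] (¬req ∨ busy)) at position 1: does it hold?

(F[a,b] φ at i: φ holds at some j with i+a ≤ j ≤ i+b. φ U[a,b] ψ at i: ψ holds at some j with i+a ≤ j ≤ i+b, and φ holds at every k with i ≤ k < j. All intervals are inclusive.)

False

Check (ack U[1,1] (¬req ∨ busy)) at each j in [1,2]:
  j=1: fails
  j=2: fails
No position in the window satisfies it → formula fails.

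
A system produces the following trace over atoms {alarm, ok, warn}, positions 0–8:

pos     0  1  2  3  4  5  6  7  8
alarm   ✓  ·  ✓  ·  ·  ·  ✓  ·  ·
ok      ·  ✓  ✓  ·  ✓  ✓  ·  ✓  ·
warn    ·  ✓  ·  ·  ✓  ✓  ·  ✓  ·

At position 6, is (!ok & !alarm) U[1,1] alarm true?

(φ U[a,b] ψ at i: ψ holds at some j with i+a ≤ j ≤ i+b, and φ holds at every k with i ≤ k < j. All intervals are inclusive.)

Need some j in [7,7] with alarm, and (!ok & !alarm) at every k in [6,j-1].
  j=7: alarm false.
No j in the window works → until fails.

No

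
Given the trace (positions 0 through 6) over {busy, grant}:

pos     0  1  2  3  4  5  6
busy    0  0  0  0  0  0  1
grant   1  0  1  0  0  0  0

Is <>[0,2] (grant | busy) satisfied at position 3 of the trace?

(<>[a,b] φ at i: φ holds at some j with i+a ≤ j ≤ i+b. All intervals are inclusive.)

Check (grant | busy) at each j in [3,5]:
  j=3: false
  j=4: false
  j=5: false
No position in the window satisfies it → formula fails.

No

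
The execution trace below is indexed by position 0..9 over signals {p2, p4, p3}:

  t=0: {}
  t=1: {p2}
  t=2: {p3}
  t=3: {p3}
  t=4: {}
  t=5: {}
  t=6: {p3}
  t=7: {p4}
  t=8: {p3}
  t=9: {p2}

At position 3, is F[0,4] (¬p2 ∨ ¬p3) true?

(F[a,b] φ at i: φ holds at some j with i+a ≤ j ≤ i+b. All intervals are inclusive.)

Check (¬p2 ∨ ¬p3) at each j in [3,7]:
  j=3: true
  j=4: true
  j=5: true
  j=6: true
  j=7: true
Found at j=3 → formula holds.

Holds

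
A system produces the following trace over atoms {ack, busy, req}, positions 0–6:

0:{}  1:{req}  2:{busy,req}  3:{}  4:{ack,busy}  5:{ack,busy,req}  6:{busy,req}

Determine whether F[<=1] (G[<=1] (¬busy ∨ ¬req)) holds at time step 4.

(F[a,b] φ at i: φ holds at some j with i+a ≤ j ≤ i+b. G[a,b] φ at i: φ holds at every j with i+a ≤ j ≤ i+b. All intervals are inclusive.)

Check G[<=1] (¬busy ∨ ¬req) at each j in [4,5]:
  j=4: fails at 5
  j=5: fails at 5
No position in the window satisfies it → formula fails.

Does not hold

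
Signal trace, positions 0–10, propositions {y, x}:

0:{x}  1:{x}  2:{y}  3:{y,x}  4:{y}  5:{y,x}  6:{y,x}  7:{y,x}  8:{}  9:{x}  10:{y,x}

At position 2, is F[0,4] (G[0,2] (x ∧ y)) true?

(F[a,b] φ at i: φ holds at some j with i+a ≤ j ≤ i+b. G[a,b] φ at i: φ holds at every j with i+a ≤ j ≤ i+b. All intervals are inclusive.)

Yes

Check G[0,2] (x ∧ y) at each j in [2,6]:
  j=2: fails at 2
  j=3: fails at 4
  j=4: fails at 4
  j=5: holds on [5,7]
  j=6: fails at 8
Found at j=5 → formula holds.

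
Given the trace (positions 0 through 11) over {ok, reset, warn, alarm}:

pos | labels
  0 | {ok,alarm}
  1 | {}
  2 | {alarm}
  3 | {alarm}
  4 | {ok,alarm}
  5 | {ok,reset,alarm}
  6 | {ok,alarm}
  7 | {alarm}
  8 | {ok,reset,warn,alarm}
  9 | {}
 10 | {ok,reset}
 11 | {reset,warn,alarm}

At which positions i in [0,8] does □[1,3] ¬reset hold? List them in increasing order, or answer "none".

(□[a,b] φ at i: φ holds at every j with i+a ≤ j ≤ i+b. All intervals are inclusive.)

Evaluate at each i in [0,8]:
  i=0: ✓ (all of [1,3])
  i=1: ✓ (all of [2,4])
  i=2: ✗ (fails at j=5)
  i=3: ✗ (fails at j=5)
  i=4: ✗ (fails at j=5)
  i=5: ✗ (fails at j=8)
  i=6: ✗ (fails at j=8)
  i=7: ✗ (fails at j=8)
  i=8: ✗ (fails at j=10)

0, 1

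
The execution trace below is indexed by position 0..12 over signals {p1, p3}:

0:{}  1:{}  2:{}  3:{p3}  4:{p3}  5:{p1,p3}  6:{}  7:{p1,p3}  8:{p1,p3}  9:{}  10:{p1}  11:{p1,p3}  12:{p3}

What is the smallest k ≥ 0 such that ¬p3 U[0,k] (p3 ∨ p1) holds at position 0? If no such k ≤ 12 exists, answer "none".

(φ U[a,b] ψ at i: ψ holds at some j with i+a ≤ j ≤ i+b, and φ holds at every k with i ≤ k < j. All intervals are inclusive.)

Need earliest j ≥ 0 with (p3 ∨ p1), and ¬p3 at every k in [0,j-1].
  j=0: rhs fails.
  j=1: rhs fails.
  j=2: rhs fails.
  j=3: rhs holds; lhs holds on [0,2]. k = 3.

3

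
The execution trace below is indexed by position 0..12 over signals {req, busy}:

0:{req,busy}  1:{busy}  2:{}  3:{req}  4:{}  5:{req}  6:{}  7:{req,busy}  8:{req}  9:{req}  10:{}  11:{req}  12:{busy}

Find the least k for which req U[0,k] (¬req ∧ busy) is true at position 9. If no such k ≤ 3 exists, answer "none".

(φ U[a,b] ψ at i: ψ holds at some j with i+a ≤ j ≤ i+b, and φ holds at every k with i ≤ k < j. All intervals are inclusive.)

Need earliest j ≥ 9 with (¬req ∧ busy), and req at every k in [9,j-1].
  j=9: rhs fails.
  j=10: rhs fails.
  j=11: rhs fails.
  j=12: rhs holds but lhs fails at k=10.
No witness within the range → none.

none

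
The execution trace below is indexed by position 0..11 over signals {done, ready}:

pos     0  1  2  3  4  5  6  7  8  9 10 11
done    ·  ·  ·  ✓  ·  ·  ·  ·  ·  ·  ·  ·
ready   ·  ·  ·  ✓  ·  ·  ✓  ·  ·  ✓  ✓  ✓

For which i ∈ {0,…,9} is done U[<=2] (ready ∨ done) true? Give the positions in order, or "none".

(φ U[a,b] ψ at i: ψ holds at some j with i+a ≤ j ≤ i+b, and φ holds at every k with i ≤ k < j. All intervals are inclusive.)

Evaluate at each i in [0,9]:
  i=0: ✗ (no rhs in [0,2])
  i=1: ✗ (lhs fails at k=1 before rhs at j=3)
  i=2: ✗ (lhs fails at k=2 before rhs at j=3)
  i=3: ✓ (rhs at j=3)
  i=4: ✗ (lhs fails at k=4 before rhs at j=6)
  i=5: ✗ (lhs fails at k=5 before rhs at j=6)
  i=6: ✓ (rhs at j=6)
  i=7: ✗ (lhs fails at k=7 before rhs at j=9)
  i=8: ✗ (lhs fails at k=8 before rhs at j=9)
  i=9: ✓ (rhs at j=9)

3, 6, 9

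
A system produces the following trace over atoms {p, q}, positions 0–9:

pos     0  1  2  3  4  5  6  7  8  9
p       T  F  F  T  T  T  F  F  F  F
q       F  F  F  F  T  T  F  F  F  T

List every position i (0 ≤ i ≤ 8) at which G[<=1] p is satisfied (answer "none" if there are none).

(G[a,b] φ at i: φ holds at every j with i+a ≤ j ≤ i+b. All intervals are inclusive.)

Evaluate at each i in [0,8]:
  i=0: ✗ (fails at j=1)
  i=1: ✗ (fails at j=1)
  i=2: ✗ (fails at j=2)
  i=3: ✓ (all of [3,4])
  i=4: ✓ (all of [4,5])
  i=5: ✗ (fails at j=6)
  i=6: ✗ (fails at j=6)
  i=7: ✗ (fails at j=7)
  i=8: ✗ (fails at j=8)

3, 4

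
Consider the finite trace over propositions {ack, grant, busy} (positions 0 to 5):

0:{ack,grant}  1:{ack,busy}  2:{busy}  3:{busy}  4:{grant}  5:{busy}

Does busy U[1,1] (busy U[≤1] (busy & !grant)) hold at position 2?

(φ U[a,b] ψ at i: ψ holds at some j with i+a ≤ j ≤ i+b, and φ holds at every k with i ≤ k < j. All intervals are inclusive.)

Need some j in [3,3] with (busy U[≤1] (busy & !grant)), and busy at every k in [2,j-1].
  j=3: (busy U[≤1] (busy & !grant)) holds; busy holds at every k in [2,2] → satisfied.

True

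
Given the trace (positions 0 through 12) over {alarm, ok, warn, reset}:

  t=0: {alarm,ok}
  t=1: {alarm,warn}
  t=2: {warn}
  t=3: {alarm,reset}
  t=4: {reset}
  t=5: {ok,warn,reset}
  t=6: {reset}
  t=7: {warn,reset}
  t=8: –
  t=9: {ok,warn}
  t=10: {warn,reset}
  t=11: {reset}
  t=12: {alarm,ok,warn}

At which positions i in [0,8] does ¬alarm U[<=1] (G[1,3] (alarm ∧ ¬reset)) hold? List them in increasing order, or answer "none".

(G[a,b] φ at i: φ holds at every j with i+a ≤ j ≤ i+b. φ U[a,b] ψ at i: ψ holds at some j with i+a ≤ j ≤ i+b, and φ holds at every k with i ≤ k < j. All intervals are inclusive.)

none

Evaluate at each i in [0,8]:
  i=0: ✗ (no rhs in [0,1])
  i=1: ✗ (no rhs in [1,2])
  i=2: ✗ (no rhs in [2,3])
  i=3: ✗ (no rhs in [3,4])
  i=4: ✗ (no rhs in [4,5])
  i=5: ✗ (no rhs in [5,6])
  i=6: ✗ (no rhs in [6,7])
  i=7: ✗ (no rhs in [7,8])
  i=8: ✗ (no rhs in [8,9])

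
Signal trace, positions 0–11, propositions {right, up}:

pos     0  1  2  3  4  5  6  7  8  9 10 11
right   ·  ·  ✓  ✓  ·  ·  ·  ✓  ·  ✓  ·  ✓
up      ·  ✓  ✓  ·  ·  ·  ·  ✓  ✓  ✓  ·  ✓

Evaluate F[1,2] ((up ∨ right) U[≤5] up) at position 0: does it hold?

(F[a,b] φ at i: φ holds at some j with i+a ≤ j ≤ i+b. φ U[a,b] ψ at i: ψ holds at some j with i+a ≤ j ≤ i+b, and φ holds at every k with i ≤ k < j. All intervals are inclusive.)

Yes

Check ((up ∨ right) U[≤5] up) at each j in [1,2]:
  j=1: holds
  j=2: holds
Found at j=1 → formula holds.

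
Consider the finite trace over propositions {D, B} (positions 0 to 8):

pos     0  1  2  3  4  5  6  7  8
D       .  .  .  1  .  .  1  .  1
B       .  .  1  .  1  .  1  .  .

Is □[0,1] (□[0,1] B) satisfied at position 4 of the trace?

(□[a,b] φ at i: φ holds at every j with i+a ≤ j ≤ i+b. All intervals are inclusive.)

Check □[0,1] B at every j in [4,5]:
  j=4: fails at 5
  j=5: fails at 5
Fails at j=4 → formula fails.

Does not hold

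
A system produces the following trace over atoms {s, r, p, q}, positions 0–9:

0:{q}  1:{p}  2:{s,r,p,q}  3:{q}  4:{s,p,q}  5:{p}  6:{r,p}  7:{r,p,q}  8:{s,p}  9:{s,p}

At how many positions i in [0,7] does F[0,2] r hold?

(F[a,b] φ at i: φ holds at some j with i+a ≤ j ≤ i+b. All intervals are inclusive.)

Evaluate at each i in [0,7]:
  i=0: ✓ (witness j=2)
  i=1: ✓ (witness j=2)
  i=2: ✓ (witness j=2)
  i=3: ✗ (none in [3,5])
  i=4: ✓ (witness j=6)
  i=5: ✓ (witness j=6)
  i=6: ✓ (witness j=6)
  i=7: ✓ (witness j=7)
Positions where it holds: {0, 1, 2, 4, 5, 6, 7} → 7.

7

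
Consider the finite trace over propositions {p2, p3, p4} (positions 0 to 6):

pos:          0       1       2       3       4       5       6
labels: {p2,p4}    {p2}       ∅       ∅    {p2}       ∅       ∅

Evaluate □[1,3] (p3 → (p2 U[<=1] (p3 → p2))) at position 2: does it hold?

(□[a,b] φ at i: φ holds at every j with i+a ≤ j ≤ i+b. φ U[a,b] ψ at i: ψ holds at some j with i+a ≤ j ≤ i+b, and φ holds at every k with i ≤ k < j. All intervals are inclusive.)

True

Check (p3 → (p2 U[<=1] (p3 → p2))) at every j in [3,5]:
  j=3: antecedent false → ✓
  j=4: antecedent false → ✓
  j=5: antecedent false → ✓
All positions satisfy it → formula holds.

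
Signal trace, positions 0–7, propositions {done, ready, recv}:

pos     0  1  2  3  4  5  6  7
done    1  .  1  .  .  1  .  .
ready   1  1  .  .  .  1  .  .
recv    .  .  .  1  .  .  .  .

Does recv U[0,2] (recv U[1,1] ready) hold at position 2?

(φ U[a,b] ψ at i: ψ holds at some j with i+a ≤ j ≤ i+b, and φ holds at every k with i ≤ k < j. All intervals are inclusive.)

Need some j in [2,4] with (recv U[1,1] ready), and recv at every k in [2,j-1].
  j=2: (recv U[1,1] ready) — fails.
  j=3: (recv U[1,1] ready) — fails.
  j=4: (recv U[1,1] ready) — fails.
No j in the window works → until fails.

False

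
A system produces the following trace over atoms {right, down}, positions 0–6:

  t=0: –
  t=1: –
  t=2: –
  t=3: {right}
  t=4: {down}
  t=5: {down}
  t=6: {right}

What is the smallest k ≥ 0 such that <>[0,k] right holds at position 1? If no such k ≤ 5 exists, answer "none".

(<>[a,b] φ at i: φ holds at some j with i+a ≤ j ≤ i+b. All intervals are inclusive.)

Scan j = 1,2,… for right:
  j=1: fails
  j=2: fails
  j=3: holds
First hit at j=3, so smallest k = 3-1 = 2.

2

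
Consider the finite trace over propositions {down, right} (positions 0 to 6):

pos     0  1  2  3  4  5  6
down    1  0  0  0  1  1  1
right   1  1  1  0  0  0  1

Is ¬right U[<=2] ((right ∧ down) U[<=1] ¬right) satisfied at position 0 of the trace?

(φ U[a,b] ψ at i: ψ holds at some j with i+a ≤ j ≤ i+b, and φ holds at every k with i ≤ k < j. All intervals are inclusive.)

No

Need some j in [0,2] with ((right ∧ down) U[<=1] ¬right), and ¬right at every k in [0,j-1].
  j=0: ((right ∧ down) U[<=1] ¬right) — fails.
  j=1: ((right ∧ down) U[<=1] ¬right) — fails.
  j=2: ((right ∧ down) U[<=1] ¬right) — fails.
No j in the window works → until fails.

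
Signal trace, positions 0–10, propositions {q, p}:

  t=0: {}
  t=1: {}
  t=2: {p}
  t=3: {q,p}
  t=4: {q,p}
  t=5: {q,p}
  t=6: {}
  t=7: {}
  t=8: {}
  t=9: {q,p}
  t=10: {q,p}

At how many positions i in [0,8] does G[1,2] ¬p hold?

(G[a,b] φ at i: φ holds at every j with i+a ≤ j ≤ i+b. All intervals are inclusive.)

Evaluate at each i in [0,8]:
  i=0: ✗ (fails at j=2)
  i=1: ✗ (fails at j=2)
  i=2: ✗ (fails at j=3)
  i=3: ✗ (fails at j=4)
  i=4: ✗ (fails at j=5)
  i=5: ✓ (all of [6,7])
  i=6: ✓ (all of [7,8])
  i=7: ✗ (fails at j=9)
  i=8: ✗ (fails at j=9)
Positions where it holds: {5, 6} → 2.

2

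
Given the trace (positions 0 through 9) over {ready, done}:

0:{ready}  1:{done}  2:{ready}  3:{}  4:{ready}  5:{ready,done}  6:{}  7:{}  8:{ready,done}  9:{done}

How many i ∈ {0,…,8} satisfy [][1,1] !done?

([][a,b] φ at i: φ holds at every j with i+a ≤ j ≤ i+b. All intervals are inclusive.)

Evaluate at each i in [0,8]:
  i=0: ✗ (fails at j=1)
  i=1: ✓ (all of [2,2])
  i=2: ✓ (all of [3,3])
  i=3: ✓ (all of [4,4])
  i=4: ✗ (fails at j=5)
  i=5: ✓ (all of [6,6])
  i=6: ✓ (all of [7,7])
  i=7: ✗ (fails at j=8)
  i=8: ✗ (fails at j=9)
Positions where it holds: {1, 2, 3, 5, 6} → 5.

5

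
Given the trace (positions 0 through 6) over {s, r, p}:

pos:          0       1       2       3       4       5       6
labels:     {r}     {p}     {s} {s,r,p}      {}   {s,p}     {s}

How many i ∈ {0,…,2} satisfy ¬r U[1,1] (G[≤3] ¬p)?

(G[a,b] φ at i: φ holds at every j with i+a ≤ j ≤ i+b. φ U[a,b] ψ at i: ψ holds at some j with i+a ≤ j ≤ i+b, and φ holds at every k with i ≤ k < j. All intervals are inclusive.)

0

Evaluate at each i in [0,2]:
  i=0: ✗ (no rhs in [1,1])
  i=1: ✗ (no rhs in [2,2])
  i=2: ✗ (no rhs in [3,3])
Positions where it holds: {} → 0.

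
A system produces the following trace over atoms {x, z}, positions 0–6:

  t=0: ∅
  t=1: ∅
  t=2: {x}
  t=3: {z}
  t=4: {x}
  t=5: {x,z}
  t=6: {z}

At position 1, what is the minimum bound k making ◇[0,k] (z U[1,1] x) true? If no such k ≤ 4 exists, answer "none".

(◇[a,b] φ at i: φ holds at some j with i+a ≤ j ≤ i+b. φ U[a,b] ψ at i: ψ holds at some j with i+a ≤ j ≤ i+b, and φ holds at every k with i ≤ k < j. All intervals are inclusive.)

Scan j = 1,2,… for (z U[1,1] x):
  j=1: fails
  j=2: fails
  j=3: holds
First hit at j=3, so smallest k = 3-1 = 2.

2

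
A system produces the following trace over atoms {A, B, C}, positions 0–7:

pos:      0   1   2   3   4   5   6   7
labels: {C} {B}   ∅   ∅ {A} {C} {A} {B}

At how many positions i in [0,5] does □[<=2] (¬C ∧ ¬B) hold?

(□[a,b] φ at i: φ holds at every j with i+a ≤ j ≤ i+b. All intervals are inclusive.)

1

Evaluate at each i in [0,5]:
  i=0: ✗ (fails at j=0)
  i=1: ✗ (fails at j=1)
  i=2: ✓ (all of [2,4])
  i=3: ✗ (fails at j=5)
  i=4: ✗ (fails at j=5)
  i=5: ✗ (fails at j=5)
Positions where it holds: {2} → 1.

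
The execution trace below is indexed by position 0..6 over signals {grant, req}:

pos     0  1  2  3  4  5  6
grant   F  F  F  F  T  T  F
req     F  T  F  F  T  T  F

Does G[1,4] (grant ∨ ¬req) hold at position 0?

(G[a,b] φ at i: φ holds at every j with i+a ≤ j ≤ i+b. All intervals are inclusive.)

False

Check (grant ∨ ¬req) at every j in [1,4]:
  j=1: false
  j=2: true
  j=3: true
  j=4: true
Fails at j=1 → formula fails.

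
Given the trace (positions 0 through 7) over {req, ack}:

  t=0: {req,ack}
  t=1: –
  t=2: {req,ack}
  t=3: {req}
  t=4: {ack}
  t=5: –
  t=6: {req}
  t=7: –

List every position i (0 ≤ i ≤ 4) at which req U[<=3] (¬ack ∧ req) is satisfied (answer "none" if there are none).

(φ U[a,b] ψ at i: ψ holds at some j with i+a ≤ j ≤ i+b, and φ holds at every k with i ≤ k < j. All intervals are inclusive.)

Evaluate at each i in [0,4]:
  i=0: ✗ (lhs fails at k=1 before rhs at j=3)
  i=1: ✗ (lhs fails at k=1 before rhs at j=3)
  i=2: ✓ (rhs at j=3; lhs holds on [2,2])
  i=3: ✓ (rhs at j=3)
  i=4: ✗ (lhs fails at k=4 before rhs at j=6)

2, 3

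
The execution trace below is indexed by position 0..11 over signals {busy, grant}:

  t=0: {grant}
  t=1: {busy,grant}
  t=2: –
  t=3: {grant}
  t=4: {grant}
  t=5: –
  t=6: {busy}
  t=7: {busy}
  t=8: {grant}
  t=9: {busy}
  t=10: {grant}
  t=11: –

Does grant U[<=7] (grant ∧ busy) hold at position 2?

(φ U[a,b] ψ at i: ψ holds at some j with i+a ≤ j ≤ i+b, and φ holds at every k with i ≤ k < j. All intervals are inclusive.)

False

Need some j in [2,9] with (grant ∧ busy), and grant at every k in [2,j-1].
  j=2: (grant ∧ busy) false.
  j=3: (grant ∧ busy) false.
  j=4: (grant ∧ busy) false.
  j=5: (grant ∧ busy) false.
  j=6: (grant ∧ busy) false.
  j=7: (grant ∧ busy) false.
  j=8: (grant ∧ busy) false.
  j=9: (grant ∧ busy) false.
No j in the window works → until fails.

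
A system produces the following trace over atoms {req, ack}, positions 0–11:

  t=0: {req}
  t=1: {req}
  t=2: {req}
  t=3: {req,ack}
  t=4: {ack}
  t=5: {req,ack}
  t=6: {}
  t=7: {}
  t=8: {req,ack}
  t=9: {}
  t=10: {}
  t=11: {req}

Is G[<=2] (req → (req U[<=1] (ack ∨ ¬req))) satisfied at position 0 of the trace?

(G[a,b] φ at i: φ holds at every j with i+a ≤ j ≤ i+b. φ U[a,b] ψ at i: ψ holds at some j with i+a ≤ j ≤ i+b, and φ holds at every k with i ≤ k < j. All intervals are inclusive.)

False

Check (req → (req U[<=1] (ack ∨ ¬req))) at every j in [0,2]:
  j=0: antecedent true; consequent fails → ✗
  j=1: antecedent true; consequent fails → ✗
  j=2: antecedent true; consequent holds → ✓
Fails at j=0 → formula fails.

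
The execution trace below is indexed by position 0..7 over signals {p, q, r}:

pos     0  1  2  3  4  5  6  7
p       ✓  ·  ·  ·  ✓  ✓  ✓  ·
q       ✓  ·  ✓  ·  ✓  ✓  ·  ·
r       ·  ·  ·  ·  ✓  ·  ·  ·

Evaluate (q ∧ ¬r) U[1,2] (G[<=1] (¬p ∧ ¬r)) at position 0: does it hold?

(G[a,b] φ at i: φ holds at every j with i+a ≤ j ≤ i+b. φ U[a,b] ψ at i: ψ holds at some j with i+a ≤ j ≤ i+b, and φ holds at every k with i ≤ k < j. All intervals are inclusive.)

Need some j in [1,2] with G[<=1] (¬p ∧ ¬r), and (q ∧ ¬r) at every k in [0,j-1].
  j=1: G[<=1] (¬p ∧ ¬r) holds; (q ∧ ¬r) holds at every k in [0,0] → satisfied.

Yes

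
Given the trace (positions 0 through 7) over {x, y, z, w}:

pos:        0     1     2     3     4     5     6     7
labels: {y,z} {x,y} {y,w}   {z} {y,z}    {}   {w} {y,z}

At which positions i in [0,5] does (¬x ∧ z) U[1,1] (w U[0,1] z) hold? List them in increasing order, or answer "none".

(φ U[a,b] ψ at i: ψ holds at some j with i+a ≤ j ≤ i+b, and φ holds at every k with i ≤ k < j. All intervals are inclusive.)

3

Evaluate at each i in [0,5]:
  i=0: ✗ (no rhs in [1,1])
  i=1: ✗ (lhs fails at k=1 before rhs at j=2)
  i=2: ✗ (lhs fails at k=2 before rhs at j=3)
  i=3: ✓ (rhs at j=4; lhs holds on [3,3])
  i=4: ✗ (no rhs in [5,5])
  i=5: ✗ (lhs fails at k=5 before rhs at j=6)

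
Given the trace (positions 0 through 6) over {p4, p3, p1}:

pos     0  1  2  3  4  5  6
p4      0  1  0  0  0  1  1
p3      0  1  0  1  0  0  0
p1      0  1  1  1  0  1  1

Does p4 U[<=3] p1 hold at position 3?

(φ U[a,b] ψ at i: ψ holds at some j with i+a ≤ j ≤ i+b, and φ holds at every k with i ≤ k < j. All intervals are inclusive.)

Need some j in [3,6] with p1, and p4 at every k in [3,j-1].
  j=3: p1 holds; no prefix to check → satisfied.

True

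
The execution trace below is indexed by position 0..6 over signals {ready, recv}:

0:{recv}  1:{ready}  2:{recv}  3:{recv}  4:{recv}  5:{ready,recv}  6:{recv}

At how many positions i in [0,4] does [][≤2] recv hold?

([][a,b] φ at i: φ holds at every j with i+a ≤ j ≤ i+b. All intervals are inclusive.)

3

Evaluate at each i in [0,4]:
  i=0: ✗ (fails at j=1)
  i=1: ✗ (fails at j=1)
  i=2: ✓ (all of [2,4])
  i=3: ✓ (all of [3,5])
  i=4: ✓ (all of [4,6])
Positions where it holds: {2, 3, 4} → 3.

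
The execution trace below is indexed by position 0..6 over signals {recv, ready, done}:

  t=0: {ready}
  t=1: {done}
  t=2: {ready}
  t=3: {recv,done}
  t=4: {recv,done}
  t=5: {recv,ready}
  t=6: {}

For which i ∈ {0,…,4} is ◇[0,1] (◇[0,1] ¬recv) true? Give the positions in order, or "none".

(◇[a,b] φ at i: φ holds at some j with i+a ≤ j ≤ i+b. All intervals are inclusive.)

Evaluate at each i in [0,4]:
  i=0: ✓ (witness j=0)
  i=1: ✓ (witness j=1)
  i=2: ✓ (witness j=2)
  i=3: ✗ (none in [3,4])
  i=4: ✓ (witness j=5)

0, 1, 2, 4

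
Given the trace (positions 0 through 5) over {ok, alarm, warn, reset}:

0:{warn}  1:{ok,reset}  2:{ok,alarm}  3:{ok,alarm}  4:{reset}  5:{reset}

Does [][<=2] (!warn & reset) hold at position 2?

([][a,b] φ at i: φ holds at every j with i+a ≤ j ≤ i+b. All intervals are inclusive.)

Check (!warn & reset) at every j in [2,4]:
  j=2: false
  j=3: false
  j=4: true
Fails at j=2 → formula fails.

False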